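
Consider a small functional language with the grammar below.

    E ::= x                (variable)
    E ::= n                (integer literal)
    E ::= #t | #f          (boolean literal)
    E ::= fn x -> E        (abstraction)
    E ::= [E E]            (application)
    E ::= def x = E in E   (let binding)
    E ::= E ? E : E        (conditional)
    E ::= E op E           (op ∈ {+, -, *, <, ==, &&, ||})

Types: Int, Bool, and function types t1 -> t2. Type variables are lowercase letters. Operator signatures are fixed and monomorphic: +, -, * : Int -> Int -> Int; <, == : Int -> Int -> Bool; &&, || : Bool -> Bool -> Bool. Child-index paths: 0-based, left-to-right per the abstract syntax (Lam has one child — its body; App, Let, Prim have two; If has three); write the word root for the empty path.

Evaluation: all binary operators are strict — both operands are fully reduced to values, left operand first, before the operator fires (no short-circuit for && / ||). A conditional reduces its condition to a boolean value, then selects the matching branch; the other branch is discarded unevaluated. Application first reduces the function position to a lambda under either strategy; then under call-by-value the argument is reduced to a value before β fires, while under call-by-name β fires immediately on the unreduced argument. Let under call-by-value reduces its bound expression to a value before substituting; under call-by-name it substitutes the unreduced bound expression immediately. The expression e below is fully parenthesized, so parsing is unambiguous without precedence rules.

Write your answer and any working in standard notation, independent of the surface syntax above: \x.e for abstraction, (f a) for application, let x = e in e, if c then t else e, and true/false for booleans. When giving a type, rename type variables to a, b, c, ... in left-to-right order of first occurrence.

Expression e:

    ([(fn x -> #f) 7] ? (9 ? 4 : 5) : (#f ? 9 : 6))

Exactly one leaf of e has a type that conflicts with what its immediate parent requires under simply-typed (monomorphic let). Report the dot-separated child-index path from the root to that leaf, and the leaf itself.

Answer: 1.0 : 9

Working:
\x._ : a -> Bool
  unify a -> Bool ~ Int -> b
  unify a ~ Int
  unify Bool ~ b
_ _ : Bool
  unify Bool ~ Bool
  unify Int ~ Bool
  FAIL: mismatch Int ~ Bool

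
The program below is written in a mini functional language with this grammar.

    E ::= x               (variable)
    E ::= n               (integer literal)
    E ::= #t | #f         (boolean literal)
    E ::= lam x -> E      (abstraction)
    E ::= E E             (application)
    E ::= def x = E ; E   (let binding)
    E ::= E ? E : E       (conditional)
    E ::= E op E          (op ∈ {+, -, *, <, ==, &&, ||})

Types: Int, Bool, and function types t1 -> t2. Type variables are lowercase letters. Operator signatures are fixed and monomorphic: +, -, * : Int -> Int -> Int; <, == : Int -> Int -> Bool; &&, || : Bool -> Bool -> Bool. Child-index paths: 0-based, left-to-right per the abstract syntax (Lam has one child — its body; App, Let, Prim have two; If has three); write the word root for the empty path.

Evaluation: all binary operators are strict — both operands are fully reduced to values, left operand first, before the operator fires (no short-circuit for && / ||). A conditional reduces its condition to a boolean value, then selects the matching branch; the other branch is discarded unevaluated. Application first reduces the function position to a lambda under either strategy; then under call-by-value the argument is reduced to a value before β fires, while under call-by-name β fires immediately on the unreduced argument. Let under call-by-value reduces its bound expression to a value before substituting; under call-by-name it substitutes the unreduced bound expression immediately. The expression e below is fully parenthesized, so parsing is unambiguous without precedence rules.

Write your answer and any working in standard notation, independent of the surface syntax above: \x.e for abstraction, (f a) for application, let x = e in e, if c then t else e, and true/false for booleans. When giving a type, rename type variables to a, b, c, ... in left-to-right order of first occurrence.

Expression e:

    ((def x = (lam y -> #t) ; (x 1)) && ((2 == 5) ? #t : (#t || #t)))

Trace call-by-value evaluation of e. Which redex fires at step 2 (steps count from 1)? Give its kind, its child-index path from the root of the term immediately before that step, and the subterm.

Trace:
step 0: ((let x = (\y.true) in (x 1)) && (if (2 == 5) then true else (true || true)))
step 1: [let@0] (((\y.true) 1) && (if (2 == 5) then true else (true || true)))
step 2: [beta@0] (true && (if (2 == 5) then true else (true || true)))

Answer: beta at 0 : ((\y.true) 1)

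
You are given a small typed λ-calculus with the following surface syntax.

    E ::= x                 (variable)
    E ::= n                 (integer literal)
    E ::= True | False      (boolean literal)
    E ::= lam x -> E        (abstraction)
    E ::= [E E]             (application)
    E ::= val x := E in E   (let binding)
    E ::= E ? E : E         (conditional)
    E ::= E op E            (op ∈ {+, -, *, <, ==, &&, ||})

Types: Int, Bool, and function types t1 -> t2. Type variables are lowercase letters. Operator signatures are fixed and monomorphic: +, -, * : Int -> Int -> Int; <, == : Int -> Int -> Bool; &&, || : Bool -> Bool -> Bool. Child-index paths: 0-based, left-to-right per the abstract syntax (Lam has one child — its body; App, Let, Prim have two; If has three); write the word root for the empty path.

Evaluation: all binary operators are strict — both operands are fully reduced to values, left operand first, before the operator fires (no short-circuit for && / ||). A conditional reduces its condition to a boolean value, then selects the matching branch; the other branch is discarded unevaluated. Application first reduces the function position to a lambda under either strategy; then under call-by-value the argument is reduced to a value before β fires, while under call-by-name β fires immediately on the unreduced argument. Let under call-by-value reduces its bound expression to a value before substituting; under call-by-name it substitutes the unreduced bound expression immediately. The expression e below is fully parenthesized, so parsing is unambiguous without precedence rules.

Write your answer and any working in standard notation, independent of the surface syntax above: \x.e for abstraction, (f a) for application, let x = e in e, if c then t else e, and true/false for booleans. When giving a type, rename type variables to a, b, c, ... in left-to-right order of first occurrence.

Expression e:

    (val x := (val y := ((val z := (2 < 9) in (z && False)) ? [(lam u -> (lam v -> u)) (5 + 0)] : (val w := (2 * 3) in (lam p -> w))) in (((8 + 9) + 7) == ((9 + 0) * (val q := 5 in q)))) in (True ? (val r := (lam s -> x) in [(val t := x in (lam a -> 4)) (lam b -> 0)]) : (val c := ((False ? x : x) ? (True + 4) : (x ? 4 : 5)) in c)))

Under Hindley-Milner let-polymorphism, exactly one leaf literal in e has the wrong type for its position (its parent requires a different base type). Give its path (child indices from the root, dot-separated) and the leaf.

Answer: 1.2.0.1.0 : true

Derivation:
  unify Int ~ Int
  unify Int ~ Int
let z : Bool
z : Bool
  unify Bool ~ Bool
  unify Bool ~ Bool
  unify Bool ~ Bool
u : a
\v._ : b -> a
\u._ : a -> b -> a
  unify Int ~ Int
  unify Int ~ Int
  unify a -> b -> a ~ Int -> c
  unify a ~ Int
  unify b -> Int ~ c
_ _ : b -> Int
  unify Int ~ Int
  unify Int ~ Int
let w : Int
w : Int
\p._ : d -> Int
  unify b -> Int ~ d -> Int
  unify b ~ d
  unify Int ~ Int
let y : forall. d -> Int
  unify Int ~ Int
  unify Int ~ Int
  unify Int ~ Int
  unify Int ~ Int
  unify Int ~ Int
  unify Int ~ Int
  unify Int ~ Int
  unify Int ~ Int
let q : Int
q : Int
  unify Int ~ Int
  unify Int ~ Int
let x : Bool
  unify Bool ~ Bool
x : Bool
\s._ : e -> Bool
let r : forall. e -> Bool
x : Bool
let t : Bool
\a._ : f -> Int
\b._ : g -> Int
  unify f -> Int ~ (g -> Int) -> h
  unify f ~ g -> Int
  unify Int ~ h
_ _ : Int
  unify Bool ~ Bool
x : Bool
x : Bool
  unify Bool ~ Bool
  unify Bool ~ Bool
  unify Bool ~ Int
  FAIL: mismatch Bool ~ Int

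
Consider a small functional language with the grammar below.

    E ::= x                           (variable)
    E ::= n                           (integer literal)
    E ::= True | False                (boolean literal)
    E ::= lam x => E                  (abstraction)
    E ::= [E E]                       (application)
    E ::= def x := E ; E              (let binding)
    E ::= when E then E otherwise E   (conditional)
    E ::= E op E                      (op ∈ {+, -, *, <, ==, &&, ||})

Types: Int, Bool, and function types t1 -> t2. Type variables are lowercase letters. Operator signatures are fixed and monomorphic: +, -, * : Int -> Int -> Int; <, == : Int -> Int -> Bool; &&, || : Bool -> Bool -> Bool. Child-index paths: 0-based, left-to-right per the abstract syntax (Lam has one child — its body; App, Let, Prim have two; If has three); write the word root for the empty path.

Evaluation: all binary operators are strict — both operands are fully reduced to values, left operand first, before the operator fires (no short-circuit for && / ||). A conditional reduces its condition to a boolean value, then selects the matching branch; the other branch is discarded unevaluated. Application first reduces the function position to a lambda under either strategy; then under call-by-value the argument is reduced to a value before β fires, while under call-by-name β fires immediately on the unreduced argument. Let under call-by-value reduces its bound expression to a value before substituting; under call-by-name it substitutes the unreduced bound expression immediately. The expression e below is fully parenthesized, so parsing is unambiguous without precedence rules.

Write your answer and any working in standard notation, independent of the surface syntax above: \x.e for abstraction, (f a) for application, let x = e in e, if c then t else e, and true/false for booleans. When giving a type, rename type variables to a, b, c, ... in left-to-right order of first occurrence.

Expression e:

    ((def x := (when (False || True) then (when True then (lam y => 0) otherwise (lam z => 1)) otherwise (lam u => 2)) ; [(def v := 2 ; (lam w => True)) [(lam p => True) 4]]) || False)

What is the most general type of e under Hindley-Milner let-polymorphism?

Answer: Bool

Derivation:
  unify Bool ~ Bool
  unify Bool ~ Bool
  unify Bool ~ Bool
  unify Bool ~ Bool
\y._ : a -> Int
\z._ : b -> Int
  unify a -> Int ~ b -> Int
  unify a ~ b
  unify Int ~ Int
\u._ : c -> Int
  unify b -> Int ~ c -> Int
  unify b ~ c
  unify Int ~ Int
let x : forall. c -> Int
let v : Int
\w._ : d -> Bool
\p._ : e -> Bool
  unify e -> Bool ~ Int -> f
  unify e ~ Int
  unify Bool ~ f
_ _ : Bool
  unify d -> Bool ~ Bool -> g
  unify d ~ Bool
  unify Bool ~ g
_ _ : Bool
  unify Bool ~ Bool
  unify Bool ~ Bool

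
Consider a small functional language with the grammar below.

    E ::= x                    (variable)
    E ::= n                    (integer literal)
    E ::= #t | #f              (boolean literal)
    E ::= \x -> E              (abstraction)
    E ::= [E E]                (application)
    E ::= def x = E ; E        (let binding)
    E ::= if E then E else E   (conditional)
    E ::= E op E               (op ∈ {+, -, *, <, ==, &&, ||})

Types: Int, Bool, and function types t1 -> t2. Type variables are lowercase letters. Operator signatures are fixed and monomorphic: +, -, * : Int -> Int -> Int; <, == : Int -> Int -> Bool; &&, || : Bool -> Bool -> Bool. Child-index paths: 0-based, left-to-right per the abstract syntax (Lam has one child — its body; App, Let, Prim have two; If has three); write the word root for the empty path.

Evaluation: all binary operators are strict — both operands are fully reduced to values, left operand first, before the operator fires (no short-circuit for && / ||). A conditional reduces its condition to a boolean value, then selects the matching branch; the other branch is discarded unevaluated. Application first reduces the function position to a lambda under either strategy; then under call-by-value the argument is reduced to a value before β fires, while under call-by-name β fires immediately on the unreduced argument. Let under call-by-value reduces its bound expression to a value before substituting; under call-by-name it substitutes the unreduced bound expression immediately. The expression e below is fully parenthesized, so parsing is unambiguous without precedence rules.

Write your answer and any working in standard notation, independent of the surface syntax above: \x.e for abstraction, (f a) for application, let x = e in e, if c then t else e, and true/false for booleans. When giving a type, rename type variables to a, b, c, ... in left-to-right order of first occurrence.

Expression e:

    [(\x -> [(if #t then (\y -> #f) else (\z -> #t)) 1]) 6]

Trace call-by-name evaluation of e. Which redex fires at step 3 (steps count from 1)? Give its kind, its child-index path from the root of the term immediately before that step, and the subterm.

Answer: beta at root : ((\y.false) 1)

Trace:
step 0: ((\x.((if true then (\y.false) else (\z.true)) 1)) 6)
step 1: [beta@root] ((if true then (\y.false) else (\z.true)) 1)
step 2: [if@0] ((\y.false) 1)
step 3: [beta@root] false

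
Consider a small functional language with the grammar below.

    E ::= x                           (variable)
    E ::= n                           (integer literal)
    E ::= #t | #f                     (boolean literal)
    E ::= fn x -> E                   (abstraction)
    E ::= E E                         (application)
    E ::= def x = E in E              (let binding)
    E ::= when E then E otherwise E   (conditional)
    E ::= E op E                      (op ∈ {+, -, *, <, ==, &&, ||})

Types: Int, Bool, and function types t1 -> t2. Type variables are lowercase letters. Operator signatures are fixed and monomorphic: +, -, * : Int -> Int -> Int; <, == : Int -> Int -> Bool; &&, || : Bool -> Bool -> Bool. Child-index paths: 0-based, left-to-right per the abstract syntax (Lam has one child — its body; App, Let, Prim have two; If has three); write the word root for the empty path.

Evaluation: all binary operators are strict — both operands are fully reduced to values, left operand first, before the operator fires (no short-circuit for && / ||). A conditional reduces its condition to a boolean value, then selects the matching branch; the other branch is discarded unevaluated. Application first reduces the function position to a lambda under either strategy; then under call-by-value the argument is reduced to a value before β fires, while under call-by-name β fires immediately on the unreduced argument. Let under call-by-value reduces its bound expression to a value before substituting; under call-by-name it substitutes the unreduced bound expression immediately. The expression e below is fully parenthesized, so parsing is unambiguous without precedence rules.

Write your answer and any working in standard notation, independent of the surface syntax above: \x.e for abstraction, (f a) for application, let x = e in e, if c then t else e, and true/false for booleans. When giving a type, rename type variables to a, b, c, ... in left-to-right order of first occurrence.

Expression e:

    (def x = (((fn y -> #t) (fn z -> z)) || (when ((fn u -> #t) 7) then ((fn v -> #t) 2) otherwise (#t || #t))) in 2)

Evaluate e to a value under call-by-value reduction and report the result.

Working:
step 0: (let x = (((\y.true) (\z.z)) || (if ((\u.true) 7) then ((\v.true) 2) else (true || true))) in 2)
step 1: [beta@0.0] (let x = (true || (if ((\u.true) 7) then ((\v.true) 2) else (true || true))) in 2)
step 2: [beta@0.1.0] (let x = (true || (if true then ((\v.true) 2) else (true || true))) in 2)
step 3: [if@0.1] (let x = (true || ((\v.true) 2)) in 2)
step 4: [beta@0.1] (let x = (true || true) in 2)
step 5: [delta@0] (let x = true in 2)
step 6: [let@root] 2

Answer: 2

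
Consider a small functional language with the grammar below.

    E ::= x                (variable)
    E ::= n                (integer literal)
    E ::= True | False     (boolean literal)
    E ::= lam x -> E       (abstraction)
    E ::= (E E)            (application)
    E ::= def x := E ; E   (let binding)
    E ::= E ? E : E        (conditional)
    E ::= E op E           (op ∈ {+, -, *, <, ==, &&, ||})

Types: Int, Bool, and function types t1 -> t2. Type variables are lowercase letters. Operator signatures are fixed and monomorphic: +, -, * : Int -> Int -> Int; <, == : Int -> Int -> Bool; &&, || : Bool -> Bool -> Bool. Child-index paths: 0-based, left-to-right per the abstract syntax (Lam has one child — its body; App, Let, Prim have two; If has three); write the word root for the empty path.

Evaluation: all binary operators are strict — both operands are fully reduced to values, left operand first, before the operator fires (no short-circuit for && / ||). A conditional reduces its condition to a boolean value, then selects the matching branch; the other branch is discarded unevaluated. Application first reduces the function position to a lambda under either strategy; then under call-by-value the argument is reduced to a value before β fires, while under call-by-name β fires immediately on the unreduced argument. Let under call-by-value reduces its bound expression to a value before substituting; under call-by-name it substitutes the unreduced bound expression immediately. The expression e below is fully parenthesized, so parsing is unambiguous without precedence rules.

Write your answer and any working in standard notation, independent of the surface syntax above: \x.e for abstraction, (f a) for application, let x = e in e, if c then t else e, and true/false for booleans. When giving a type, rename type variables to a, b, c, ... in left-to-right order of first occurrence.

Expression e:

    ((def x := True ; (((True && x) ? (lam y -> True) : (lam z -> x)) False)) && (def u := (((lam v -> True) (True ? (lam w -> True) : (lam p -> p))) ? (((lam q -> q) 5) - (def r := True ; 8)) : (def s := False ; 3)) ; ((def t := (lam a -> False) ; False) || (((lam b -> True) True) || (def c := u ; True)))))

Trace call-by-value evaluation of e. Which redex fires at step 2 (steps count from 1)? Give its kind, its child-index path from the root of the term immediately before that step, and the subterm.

Answer: delta at 0.0.0 : (true && true)

Derivation:
step 0: ((let x = true in ((if (true && x) then (\y.true) else (\z.x)) false)) && (let u = (if ((\v.true) (if true then (\w.true) else (\p.p))) then (((\q.q) 5) - (let r = true in 8)) else (let s = false in 3)) in ((let t = (\a.false) in false) || (((\b.true) true) || (let c = u in true)))))
step 1: [let@0] (((if (true && true) then (\y.true) else (\z.true)) false) && (let u = (if ((\v.true) (if true then (\w.true) else (\p.p))) then (((\q.q) 5) - (let r = true in 8)) else (let s = false in 3)) in ((let t = (\a.false) in false) || (((\b.true) true) || (let c = u in true)))))
step 2: [delta@0.0.0] (((if true then (\y.true) else (\z.true)) false) && (let u = (if ((\v.true) (if true then (\w.true) else (\p.p))) then (((\q.q) 5) - (let r = true in 8)) else (let s = false in 3)) in ((let t = (\a.false) in false) || (((\b.true) true) || (let c = u in true)))))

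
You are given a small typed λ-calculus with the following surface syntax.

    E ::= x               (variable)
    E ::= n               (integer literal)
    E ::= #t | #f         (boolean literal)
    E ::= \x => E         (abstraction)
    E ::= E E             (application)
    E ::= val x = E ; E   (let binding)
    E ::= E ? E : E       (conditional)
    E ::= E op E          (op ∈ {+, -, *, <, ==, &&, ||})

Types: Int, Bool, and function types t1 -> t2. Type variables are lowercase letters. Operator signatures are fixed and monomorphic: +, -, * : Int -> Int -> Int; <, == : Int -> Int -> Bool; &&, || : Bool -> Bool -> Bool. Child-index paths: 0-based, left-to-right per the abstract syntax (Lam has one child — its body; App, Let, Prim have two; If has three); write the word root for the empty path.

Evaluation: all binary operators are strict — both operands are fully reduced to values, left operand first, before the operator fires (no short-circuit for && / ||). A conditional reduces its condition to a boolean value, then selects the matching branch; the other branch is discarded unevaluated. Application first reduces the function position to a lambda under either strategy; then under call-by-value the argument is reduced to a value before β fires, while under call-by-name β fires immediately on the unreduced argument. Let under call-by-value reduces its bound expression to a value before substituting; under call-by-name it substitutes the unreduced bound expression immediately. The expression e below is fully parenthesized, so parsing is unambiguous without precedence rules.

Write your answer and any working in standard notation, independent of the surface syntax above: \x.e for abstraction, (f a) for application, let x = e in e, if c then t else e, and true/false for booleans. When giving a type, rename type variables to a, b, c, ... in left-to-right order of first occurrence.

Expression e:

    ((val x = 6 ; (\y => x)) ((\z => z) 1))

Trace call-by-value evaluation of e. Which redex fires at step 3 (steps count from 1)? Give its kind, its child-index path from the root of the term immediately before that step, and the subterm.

Answer: beta at root : ((\y.6) 1)

Working:
step 0: ((let x = 6 in (\y.x)) ((\z.z) 1))
step 1: [let@0] ((\y.6) ((\z.z) 1))
step 2: [beta@1] ((\y.6) 1)
step 3: [beta@root] 6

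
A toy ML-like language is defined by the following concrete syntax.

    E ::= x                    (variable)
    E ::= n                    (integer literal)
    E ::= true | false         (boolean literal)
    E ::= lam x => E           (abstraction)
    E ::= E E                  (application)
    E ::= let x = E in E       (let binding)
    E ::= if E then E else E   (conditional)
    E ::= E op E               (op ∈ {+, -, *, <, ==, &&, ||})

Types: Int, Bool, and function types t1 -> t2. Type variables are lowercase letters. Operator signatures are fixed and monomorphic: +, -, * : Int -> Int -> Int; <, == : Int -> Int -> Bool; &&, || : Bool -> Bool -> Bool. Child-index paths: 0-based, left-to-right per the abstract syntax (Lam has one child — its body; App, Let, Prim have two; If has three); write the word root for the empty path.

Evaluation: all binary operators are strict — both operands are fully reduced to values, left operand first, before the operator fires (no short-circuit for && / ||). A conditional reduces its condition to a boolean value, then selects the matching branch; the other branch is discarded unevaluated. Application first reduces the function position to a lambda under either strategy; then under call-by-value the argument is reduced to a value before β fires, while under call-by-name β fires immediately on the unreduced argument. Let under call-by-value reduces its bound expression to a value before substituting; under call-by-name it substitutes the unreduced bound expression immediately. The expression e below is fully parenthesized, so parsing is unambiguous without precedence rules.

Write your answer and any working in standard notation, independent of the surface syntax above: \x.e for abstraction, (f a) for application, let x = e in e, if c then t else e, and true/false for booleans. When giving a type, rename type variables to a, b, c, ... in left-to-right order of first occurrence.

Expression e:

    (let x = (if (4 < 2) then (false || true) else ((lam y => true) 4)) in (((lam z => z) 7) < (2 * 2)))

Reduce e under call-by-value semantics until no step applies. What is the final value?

Trace:
step 0: (let x = (if (4 < 2) then (false || true) else ((\y.true) 4)) in (((\z.z) 7) < (2 * 2)))
step 1: [delta@0.0] (let x = (if false then (false || true) else ((\y.true) 4)) in (((\z.z) 7) < (2 * 2)))
step 2: [if@0] (let x = ((\y.true) 4) in (((\z.z) 7) < (2 * 2)))
step 3: [beta@0] (let x = true in (((\z.z) 7) < (2 * 2)))
step 4: [let@root] (((\z.z) 7) < (2 * 2))
step 5: [beta@0] (7 < (2 * 2))
step 6: [delta@1] (7 < 4)
step 7: [delta@root] false

Answer: false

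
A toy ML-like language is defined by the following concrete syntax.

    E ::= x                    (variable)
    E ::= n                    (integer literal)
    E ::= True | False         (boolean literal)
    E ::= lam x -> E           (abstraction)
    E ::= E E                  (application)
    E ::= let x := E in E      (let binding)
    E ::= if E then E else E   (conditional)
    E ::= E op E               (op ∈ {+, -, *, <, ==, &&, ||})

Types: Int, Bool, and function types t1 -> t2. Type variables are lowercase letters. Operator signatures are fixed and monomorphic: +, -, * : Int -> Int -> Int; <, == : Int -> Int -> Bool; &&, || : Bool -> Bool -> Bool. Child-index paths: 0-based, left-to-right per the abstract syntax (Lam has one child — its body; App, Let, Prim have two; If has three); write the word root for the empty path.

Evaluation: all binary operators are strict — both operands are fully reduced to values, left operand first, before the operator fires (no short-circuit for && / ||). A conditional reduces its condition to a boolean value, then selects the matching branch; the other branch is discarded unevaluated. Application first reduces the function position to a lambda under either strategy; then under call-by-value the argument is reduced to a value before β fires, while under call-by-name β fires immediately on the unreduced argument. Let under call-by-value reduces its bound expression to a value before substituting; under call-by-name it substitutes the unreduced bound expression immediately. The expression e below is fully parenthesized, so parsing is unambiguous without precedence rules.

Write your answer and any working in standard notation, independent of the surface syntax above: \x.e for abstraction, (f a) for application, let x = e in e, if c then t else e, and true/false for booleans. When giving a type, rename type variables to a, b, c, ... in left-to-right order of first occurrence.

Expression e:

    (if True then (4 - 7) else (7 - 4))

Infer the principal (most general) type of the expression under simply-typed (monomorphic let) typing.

Answer: Int

Working:
  unify Bool ~ Bool
  unify Int ~ Int
  unify Int ~ Int
  unify Int ~ Int
  unify Int ~ Int
  unify Int ~ Int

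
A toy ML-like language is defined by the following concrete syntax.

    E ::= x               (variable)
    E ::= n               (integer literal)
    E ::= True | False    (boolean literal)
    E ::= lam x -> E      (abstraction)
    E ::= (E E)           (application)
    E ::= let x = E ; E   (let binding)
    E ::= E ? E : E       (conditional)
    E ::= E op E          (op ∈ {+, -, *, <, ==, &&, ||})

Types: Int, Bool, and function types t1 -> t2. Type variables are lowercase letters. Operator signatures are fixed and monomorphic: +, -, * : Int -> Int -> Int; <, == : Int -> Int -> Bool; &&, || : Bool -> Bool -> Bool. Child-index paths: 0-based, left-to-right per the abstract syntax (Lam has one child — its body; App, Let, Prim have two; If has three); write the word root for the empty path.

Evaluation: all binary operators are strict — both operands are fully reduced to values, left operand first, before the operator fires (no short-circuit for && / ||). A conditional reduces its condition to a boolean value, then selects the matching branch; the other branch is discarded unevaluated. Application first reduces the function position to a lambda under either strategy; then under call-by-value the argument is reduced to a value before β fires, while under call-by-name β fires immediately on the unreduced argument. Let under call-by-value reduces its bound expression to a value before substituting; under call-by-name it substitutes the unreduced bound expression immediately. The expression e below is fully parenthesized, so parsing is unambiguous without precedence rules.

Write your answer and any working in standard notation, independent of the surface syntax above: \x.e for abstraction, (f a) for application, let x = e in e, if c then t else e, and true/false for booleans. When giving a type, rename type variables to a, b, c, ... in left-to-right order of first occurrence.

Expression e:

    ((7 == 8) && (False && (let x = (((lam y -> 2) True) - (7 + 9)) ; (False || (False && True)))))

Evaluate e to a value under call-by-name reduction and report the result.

Working:
step 0: ((7 == 8) && (false && (let x = (((\y.2) true) - (7 + 9)) in (false || (false && true)))))
step 1: [delta@0] (false && (false && (let x = (((\y.2) true) - (7 + 9)) in (false || (false && true)))))
step 2: [let@1.1] (false && (false && (false || (false && true))))
step 3: [delta@1.1.1] (false && (false && (false || false)))
step 4: [delta@1.1] (false && (false && false))
step 5: [delta@1] (false && false)
step 6: [delta@root] false

Answer: false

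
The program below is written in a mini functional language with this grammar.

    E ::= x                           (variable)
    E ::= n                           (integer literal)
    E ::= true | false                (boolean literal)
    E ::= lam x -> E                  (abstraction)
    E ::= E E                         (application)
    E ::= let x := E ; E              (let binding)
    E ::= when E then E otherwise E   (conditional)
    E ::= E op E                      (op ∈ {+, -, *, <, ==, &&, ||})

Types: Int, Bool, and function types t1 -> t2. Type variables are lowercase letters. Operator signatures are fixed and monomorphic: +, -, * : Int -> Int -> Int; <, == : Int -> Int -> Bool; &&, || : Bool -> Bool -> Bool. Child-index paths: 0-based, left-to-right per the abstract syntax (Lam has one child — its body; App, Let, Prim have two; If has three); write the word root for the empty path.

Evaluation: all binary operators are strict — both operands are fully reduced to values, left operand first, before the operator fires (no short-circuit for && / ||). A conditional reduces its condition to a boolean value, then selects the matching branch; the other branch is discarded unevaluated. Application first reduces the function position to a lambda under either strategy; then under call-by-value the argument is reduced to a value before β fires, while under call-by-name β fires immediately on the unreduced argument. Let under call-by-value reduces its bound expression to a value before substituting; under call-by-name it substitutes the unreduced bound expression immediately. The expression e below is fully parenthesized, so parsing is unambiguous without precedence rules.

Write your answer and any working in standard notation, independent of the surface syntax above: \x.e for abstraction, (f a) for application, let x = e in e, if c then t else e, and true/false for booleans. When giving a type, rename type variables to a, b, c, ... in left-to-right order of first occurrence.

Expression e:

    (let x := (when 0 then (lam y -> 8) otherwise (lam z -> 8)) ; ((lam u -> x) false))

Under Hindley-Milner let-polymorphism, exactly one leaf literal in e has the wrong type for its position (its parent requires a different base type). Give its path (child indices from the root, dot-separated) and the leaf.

Trace:
  unify Int ~ Bool
  FAIL: mismatch Int ~ Bool

Answer: 0.0 : 0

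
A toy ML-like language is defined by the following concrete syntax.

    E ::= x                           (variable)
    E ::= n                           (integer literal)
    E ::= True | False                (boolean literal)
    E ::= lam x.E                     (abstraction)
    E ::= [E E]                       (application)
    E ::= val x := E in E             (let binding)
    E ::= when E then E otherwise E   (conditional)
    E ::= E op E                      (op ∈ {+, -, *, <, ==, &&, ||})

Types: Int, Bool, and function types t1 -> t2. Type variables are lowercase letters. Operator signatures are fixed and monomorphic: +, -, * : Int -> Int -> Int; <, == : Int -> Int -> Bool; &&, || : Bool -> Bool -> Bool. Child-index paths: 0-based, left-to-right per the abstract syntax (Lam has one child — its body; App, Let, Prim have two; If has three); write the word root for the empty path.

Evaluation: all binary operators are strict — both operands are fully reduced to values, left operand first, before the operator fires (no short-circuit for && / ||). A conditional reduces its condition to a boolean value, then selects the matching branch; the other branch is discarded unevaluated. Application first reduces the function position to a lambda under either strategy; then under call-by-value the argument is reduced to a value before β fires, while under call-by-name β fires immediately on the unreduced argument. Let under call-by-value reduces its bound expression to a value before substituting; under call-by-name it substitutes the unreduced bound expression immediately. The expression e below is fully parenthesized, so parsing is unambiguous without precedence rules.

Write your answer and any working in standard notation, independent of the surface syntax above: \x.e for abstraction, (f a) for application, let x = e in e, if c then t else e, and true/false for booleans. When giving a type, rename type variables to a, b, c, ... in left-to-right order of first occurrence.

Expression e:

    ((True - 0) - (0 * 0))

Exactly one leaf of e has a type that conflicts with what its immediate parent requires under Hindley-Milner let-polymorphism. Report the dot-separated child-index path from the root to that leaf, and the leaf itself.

Trace:
  unify Bool ~ Int
  FAIL: mismatch Bool ~ Int

Answer: 0.0 : true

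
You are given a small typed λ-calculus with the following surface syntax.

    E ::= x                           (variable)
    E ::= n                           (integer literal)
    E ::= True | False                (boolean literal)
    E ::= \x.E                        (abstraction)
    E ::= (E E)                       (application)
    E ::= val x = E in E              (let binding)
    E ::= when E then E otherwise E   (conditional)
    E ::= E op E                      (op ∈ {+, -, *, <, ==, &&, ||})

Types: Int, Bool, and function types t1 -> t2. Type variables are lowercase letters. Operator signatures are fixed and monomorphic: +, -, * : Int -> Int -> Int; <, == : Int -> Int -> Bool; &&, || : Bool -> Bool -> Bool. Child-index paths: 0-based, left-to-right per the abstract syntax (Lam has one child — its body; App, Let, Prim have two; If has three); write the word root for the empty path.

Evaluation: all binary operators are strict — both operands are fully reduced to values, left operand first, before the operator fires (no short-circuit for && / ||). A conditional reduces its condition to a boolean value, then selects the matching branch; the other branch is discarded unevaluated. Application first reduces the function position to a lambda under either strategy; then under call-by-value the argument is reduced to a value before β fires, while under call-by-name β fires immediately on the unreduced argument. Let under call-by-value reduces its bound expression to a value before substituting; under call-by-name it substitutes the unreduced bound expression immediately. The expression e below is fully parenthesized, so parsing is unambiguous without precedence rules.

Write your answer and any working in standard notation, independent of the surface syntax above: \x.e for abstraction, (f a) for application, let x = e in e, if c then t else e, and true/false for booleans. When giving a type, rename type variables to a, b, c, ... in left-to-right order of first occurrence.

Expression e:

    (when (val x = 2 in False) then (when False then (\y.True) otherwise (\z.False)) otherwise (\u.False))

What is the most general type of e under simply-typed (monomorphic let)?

Trace:
let x : Int
  unify Bool ~ Bool
  unify Bool ~ Bool
\y._ : a -> Bool
\z._ : b -> Bool
  unify a -> Bool ~ b -> Bool
  unify a ~ b
  unify Bool ~ Bool
\u._ : c -> Bool
  unify b -> Bool ~ c -> Bool
  unify b ~ c
  unify Bool ~ Bool

Answer: a -> Bool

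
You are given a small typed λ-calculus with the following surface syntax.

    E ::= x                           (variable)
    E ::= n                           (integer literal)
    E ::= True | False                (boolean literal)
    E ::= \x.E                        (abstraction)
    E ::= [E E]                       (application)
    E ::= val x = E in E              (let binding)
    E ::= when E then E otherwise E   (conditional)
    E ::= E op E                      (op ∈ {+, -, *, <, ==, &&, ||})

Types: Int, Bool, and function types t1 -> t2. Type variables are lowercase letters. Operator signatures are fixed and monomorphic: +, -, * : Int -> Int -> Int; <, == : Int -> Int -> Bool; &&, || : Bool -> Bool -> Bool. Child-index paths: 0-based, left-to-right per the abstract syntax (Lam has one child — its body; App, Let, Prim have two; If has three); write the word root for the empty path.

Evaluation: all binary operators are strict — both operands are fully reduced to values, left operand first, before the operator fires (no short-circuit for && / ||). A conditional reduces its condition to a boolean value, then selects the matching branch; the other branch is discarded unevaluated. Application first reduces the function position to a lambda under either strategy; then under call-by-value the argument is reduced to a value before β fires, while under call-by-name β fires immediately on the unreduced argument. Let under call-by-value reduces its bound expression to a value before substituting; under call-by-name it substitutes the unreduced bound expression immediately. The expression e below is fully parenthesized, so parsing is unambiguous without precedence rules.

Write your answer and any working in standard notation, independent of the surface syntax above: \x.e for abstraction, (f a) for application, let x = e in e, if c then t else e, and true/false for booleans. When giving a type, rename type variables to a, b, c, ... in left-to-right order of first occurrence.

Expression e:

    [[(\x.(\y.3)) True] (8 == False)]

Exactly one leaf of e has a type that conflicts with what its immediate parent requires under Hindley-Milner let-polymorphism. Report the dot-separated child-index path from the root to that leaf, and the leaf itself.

Answer: 1.1 : false

Working:
\y._ : b -> Int
\x._ : a -> b -> Int
  unify a -> b -> Int ~ Bool -> c
  unify a ~ Bool
  unify b -> Int ~ c
_ _ : b -> Int
  unify Int ~ Int
  unify Bool ~ Int
  FAIL: mismatch Bool ~ Int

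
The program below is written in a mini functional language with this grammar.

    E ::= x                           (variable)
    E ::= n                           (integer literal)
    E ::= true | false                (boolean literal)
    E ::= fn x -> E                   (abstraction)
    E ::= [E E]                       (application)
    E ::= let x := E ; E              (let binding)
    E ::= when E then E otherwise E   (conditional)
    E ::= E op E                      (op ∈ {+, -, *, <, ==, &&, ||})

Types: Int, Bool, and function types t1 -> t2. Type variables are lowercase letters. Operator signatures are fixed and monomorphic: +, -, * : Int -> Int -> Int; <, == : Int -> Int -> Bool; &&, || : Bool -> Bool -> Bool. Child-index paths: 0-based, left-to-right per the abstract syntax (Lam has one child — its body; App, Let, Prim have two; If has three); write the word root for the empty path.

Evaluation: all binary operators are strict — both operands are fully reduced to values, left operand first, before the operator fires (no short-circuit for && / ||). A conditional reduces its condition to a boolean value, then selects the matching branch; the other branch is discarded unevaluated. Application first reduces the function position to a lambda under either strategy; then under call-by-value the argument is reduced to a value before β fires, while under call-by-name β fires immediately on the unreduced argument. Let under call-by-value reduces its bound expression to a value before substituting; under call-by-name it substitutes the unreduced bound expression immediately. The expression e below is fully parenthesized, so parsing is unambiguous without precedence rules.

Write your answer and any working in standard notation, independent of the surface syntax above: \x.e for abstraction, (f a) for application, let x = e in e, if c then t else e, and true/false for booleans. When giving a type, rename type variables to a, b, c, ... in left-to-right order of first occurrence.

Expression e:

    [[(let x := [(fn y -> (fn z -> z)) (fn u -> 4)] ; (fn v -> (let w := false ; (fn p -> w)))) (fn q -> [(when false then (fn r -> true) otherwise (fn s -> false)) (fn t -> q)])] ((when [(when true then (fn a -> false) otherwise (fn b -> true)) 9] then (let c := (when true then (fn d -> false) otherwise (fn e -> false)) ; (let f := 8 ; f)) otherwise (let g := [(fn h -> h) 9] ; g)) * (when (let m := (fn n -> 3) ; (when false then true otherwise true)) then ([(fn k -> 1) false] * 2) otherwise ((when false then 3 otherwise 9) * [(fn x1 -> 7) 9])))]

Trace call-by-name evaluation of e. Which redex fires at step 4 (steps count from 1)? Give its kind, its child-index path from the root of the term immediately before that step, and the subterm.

Answer: beta at root : ((\p.false) ((if ((if true then (\a.false) else (\b.true)) 9) then (let c = (if true then (\d.false) else (\e.false)) in (let f = 8 in f)) else (let g = ((\h.h) 9) in g)) * (if (let m = (\n.3) in (if false then true else true)) then (((\k.1) false) * 2) else ((if false then 3 else 9) * ((\x1.7) 9)))))

Trace:
step 0: (((let x = ((\y.(\z.z)) (\u.4)) in (\v.(let w = false in (\p.w)))) (\q.((if false then (\r.true) else (\s.false)) (\t.q)))) ((if ((if true then (\a.false) else (\b.true)) 9) then (let c = (if true then (\d.false) else (\e.false)) in (let f = 8 in f)) else (let g = ((\h.h) 9) in g)) * (if (let m = (\n.3) in (if false then true else true)) then (((\k.1) false) * 2) else ((if false then 3 else 9) * ((\x1.7) 9)))))
step 1: [let@0.0] (((\v.(let w = false in (\p.w))) (\q.((if false then (\r.true) else (\s.false)) (\t.q)))) ((if ((if true then (\a.false) else (\b.true)) 9) then (let c = (if true then (\d.false) else (\e.false)) in (let f = 8 in f)) else (let g = ((\h.h) 9) in g)) * (if (let m = (\n.3) in (if false then true else true)) then (((\k.1) false) * 2) else ((if false then 3 else 9) * ((\x1.7) 9)))))
step 2: [beta@0] ((let w = false in (\p.w)) ((if ((if true then (\a.false) else (\b.true)) 9) then (let c = (if true then (\d.false) else (\e.false)) in (let f = 8 in f)) else (let g = ((\h.h) 9) in g)) * (if (let m = (\n.3) in (if false then true else true)) then (((\k.1) false) * 2) else ((if false then 3 else 9) * ((\x1.7) 9)))))
step 3: [let@0] ((\p.false) ((if ((if true then (\a.false) else (\b.true)) 9) then (let c = (if true then (\d.false) else (\e.false)) in (let f = 8 in f)) else (let g = ((\h.h) 9) in g)) * (if (let m = (\n.3) in (if false then true else true)) then (((\k.1) false) * 2) else ((if false then 3 else 9) * ((\x1.7) 9)))))
step 4: [beta@root] false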